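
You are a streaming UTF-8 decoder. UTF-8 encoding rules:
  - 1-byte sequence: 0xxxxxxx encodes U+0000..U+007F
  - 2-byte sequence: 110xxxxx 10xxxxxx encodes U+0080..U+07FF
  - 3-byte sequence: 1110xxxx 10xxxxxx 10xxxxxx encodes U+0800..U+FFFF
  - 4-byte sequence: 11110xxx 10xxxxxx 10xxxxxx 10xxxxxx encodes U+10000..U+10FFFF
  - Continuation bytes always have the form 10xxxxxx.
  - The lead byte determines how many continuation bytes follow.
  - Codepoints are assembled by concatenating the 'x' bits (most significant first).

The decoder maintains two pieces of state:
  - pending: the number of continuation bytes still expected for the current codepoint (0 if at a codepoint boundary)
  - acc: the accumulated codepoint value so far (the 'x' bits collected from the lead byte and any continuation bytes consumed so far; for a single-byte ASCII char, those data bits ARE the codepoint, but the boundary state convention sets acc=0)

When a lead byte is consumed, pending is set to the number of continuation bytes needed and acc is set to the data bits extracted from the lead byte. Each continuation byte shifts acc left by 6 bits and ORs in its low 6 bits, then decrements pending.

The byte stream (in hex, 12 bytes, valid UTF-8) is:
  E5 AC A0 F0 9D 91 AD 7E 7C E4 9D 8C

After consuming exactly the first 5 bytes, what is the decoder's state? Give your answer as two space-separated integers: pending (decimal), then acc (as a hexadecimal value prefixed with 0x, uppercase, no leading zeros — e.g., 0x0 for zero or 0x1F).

Answer: 2 0x1D

Derivation:
Byte[0]=E5: 3-byte lead. pending=2, acc=0x5
Byte[1]=AC: continuation. acc=(acc<<6)|0x2C=0x16C, pending=1
Byte[2]=A0: continuation. acc=(acc<<6)|0x20=0x5B20, pending=0
Byte[3]=F0: 4-byte lead. pending=3, acc=0x0
Byte[4]=9D: continuation. acc=(acc<<6)|0x1D=0x1D, pending=2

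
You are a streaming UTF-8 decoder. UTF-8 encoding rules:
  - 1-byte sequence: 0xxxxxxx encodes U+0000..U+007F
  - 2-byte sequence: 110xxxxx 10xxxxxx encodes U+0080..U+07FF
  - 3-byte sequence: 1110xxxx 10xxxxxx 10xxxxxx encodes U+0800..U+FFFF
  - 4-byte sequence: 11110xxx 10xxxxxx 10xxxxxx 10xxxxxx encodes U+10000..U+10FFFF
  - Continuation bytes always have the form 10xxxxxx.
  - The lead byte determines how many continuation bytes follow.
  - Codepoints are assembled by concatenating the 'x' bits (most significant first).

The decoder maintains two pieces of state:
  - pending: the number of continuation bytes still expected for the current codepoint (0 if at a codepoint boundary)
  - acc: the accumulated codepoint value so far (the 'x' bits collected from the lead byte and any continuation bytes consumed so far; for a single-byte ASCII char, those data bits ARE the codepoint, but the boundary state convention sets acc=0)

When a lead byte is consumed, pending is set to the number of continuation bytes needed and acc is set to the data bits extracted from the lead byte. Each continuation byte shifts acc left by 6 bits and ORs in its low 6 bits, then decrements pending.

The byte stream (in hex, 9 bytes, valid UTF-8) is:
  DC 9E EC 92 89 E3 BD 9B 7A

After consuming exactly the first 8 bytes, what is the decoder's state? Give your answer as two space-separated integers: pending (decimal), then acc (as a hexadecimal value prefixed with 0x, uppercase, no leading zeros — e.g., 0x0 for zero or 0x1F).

Byte[0]=DC: 2-byte lead. pending=1, acc=0x1C
Byte[1]=9E: continuation. acc=(acc<<6)|0x1E=0x71E, pending=0
Byte[2]=EC: 3-byte lead. pending=2, acc=0xC
Byte[3]=92: continuation. acc=(acc<<6)|0x12=0x312, pending=1
Byte[4]=89: continuation. acc=(acc<<6)|0x09=0xC489, pending=0
Byte[5]=E3: 3-byte lead. pending=2, acc=0x3
Byte[6]=BD: continuation. acc=(acc<<6)|0x3D=0xFD, pending=1
Byte[7]=9B: continuation. acc=(acc<<6)|0x1B=0x3F5B, pending=0

Answer: 0 0x3F5B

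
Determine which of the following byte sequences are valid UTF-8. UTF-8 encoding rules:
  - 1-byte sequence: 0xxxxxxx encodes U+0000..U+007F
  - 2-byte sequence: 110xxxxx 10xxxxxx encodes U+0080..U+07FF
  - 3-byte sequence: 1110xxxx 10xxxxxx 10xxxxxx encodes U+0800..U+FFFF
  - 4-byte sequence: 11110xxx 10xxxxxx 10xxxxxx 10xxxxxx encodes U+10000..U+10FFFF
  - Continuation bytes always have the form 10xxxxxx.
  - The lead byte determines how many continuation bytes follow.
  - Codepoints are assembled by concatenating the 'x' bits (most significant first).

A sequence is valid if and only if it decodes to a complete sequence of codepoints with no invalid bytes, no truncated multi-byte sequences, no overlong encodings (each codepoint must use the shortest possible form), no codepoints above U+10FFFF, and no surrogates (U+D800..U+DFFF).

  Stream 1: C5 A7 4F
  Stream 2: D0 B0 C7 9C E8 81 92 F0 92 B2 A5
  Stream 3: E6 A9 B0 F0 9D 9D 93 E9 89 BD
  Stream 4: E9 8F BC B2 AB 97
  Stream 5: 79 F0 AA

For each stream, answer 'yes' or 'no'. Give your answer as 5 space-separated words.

Stream 1: decodes cleanly. VALID
Stream 2: decodes cleanly. VALID
Stream 3: decodes cleanly. VALID
Stream 4: error at byte offset 3. INVALID
Stream 5: error at byte offset 3. INVALID

Answer: yes yes yes no no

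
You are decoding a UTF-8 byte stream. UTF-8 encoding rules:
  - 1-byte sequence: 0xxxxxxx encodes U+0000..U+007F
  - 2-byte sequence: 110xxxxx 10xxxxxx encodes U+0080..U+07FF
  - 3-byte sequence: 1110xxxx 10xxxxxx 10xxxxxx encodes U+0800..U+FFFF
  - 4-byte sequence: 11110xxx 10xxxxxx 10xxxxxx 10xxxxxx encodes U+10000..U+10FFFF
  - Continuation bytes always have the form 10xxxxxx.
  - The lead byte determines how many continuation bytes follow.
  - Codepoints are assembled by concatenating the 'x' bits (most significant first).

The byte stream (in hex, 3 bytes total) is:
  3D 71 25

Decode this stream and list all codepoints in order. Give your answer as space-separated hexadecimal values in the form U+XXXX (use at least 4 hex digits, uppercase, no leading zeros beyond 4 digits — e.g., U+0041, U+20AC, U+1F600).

Byte[0]=3D: 1-byte ASCII. cp=U+003D
Byte[1]=71: 1-byte ASCII. cp=U+0071
Byte[2]=25: 1-byte ASCII. cp=U+0025

Answer: U+003D U+0071 U+0025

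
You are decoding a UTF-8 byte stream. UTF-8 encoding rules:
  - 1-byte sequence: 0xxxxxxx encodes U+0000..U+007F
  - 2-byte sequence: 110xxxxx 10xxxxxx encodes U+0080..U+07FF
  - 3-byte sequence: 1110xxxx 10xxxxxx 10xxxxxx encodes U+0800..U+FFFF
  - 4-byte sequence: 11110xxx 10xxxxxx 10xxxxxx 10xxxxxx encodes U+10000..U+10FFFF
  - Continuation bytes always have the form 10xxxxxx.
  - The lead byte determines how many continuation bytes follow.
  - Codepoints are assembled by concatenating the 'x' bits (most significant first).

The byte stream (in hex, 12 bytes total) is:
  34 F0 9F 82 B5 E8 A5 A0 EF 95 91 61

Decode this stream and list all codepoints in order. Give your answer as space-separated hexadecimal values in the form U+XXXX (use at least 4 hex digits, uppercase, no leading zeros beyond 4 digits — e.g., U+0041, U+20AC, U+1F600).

Answer: U+0034 U+1F0B5 U+8960 U+F551 U+0061

Derivation:
Byte[0]=34: 1-byte ASCII. cp=U+0034
Byte[1]=F0: 4-byte lead, need 3 cont bytes. acc=0x0
Byte[2]=9F: continuation. acc=(acc<<6)|0x1F=0x1F
Byte[3]=82: continuation. acc=(acc<<6)|0x02=0x7C2
Byte[4]=B5: continuation. acc=(acc<<6)|0x35=0x1F0B5
Completed: cp=U+1F0B5 (starts at byte 1)
Byte[5]=E8: 3-byte lead, need 2 cont bytes. acc=0x8
Byte[6]=A5: continuation. acc=(acc<<6)|0x25=0x225
Byte[7]=A0: continuation. acc=(acc<<6)|0x20=0x8960
Completed: cp=U+8960 (starts at byte 5)
Byte[8]=EF: 3-byte lead, need 2 cont bytes. acc=0xF
Byte[9]=95: continuation. acc=(acc<<6)|0x15=0x3D5
Byte[10]=91: continuation. acc=(acc<<6)|0x11=0xF551
Completed: cp=U+F551 (starts at byte 8)
Byte[11]=61: 1-byte ASCII. cp=U+0061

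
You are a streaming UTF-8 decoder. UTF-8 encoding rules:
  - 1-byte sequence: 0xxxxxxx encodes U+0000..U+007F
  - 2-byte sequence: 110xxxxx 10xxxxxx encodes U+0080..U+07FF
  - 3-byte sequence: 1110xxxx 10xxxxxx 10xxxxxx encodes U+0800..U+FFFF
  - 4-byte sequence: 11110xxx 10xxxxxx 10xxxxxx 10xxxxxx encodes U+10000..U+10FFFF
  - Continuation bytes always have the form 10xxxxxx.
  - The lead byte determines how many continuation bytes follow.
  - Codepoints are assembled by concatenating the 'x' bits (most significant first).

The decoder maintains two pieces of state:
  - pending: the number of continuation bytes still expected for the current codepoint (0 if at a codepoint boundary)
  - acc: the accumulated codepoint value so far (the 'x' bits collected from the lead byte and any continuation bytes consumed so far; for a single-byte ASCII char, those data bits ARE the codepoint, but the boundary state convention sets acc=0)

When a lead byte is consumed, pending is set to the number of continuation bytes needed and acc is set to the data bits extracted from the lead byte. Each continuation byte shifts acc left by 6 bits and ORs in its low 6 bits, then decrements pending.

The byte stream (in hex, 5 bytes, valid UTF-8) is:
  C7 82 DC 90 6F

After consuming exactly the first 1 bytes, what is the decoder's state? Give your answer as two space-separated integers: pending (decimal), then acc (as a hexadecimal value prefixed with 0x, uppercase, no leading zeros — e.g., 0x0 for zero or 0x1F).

Answer: 1 0x7

Derivation:
Byte[0]=C7: 2-byte lead. pending=1, acc=0x7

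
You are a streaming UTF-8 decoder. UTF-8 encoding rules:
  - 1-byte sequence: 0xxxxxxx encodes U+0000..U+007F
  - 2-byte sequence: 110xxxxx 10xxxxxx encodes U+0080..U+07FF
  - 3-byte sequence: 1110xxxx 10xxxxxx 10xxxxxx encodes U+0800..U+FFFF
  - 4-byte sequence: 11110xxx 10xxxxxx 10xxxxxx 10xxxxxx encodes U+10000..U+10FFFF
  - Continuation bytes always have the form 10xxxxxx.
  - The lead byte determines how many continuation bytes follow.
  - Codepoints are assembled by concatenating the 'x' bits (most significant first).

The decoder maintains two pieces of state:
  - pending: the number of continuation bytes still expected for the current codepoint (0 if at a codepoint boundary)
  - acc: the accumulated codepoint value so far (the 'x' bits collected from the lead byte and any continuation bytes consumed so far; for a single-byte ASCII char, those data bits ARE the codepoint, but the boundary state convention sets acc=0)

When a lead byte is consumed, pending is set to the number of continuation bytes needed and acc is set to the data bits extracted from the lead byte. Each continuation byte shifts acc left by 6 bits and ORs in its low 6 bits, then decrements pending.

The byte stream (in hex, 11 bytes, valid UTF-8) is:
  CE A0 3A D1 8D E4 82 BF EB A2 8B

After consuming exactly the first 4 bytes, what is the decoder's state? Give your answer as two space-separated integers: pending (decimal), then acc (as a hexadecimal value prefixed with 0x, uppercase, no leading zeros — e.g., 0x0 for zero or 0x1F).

Answer: 1 0x11

Derivation:
Byte[0]=CE: 2-byte lead. pending=1, acc=0xE
Byte[1]=A0: continuation. acc=(acc<<6)|0x20=0x3A0, pending=0
Byte[2]=3A: 1-byte. pending=0, acc=0x0
Byte[3]=D1: 2-byte lead. pending=1, acc=0x11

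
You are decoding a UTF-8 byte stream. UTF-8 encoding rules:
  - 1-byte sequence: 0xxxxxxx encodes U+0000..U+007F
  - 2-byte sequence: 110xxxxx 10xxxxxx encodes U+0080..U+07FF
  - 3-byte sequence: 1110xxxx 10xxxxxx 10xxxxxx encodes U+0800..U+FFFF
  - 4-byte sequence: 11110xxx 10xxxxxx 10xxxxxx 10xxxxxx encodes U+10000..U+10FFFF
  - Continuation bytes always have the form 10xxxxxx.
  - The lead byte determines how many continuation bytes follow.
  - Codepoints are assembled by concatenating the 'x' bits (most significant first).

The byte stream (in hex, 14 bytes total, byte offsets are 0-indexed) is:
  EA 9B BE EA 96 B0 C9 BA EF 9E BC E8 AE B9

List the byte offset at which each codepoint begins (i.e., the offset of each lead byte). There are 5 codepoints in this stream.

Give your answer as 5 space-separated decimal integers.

Answer: 0 3 6 8 11

Derivation:
Byte[0]=EA: 3-byte lead, need 2 cont bytes. acc=0xA
Byte[1]=9B: continuation. acc=(acc<<6)|0x1B=0x29B
Byte[2]=BE: continuation. acc=(acc<<6)|0x3E=0xA6FE
Completed: cp=U+A6FE (starts at byte 0)
Byte[3]=EA: 3-byte lead, need 2 cont bytes. acc=0xA
Byte[4]=96: continuation. acc=(acc<<6)|0x16=0x296
Byte[5]=B0: continuation. acc=(acc<<6)|0x30=0xA5B0
Completed: cp=U+A5B0 (starts at byte 3)
Byte[6]=C9: 2-byte lead, need 1 cont bytes. acc=0x9
Byte[7]=BA: continuation. acc=(acc<<6)|0x3A=0x27A
Completed: cp=U+027A (starts at byte 6)
Byte[8]=EF: 3-byte lead, need 2 cont bytes. acc=0xF
Byte[9]=9E: continuation. acc=(acc<<6)|0x1E=0x3DE
Byte[10]=BC: continuation. acc=(acc<<6)|0x3C=0xF7BC
Completed: cp=U+F7BC (starts at byte 8)
Byte[11]=E8: 3-byte lead, need 2 cont bytes. acc=0x8
Byte[12]=AE: continuation. acc=(acc<<6)|0x2E=0x22E
Byte[13]=B9: continuation. acc=(acc<<6)|0x39=0x8BB9
Completed: cp=U+8BB9 (starts at byte 11)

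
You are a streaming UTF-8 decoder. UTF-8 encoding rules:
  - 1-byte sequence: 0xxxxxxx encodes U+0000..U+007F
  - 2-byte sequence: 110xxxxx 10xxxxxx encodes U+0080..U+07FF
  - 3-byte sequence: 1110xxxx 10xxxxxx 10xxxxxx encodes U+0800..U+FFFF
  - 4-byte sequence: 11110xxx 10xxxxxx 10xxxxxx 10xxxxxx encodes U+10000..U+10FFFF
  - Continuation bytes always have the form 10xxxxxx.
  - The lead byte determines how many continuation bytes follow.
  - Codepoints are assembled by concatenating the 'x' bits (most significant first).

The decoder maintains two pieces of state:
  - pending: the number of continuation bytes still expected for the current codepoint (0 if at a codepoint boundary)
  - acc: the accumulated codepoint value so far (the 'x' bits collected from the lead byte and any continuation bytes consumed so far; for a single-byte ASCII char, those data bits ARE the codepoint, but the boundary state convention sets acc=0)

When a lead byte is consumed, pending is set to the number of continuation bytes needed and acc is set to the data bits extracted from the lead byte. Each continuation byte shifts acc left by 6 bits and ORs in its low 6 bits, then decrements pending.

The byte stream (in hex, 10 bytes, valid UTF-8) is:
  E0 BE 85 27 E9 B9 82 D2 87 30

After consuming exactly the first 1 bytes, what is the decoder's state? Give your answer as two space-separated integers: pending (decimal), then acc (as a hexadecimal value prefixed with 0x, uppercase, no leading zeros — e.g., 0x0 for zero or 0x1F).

Answer: 2 0x0

Derivation:
Byte[0]=E0: 3-byte lead. pending=2, acc=0x0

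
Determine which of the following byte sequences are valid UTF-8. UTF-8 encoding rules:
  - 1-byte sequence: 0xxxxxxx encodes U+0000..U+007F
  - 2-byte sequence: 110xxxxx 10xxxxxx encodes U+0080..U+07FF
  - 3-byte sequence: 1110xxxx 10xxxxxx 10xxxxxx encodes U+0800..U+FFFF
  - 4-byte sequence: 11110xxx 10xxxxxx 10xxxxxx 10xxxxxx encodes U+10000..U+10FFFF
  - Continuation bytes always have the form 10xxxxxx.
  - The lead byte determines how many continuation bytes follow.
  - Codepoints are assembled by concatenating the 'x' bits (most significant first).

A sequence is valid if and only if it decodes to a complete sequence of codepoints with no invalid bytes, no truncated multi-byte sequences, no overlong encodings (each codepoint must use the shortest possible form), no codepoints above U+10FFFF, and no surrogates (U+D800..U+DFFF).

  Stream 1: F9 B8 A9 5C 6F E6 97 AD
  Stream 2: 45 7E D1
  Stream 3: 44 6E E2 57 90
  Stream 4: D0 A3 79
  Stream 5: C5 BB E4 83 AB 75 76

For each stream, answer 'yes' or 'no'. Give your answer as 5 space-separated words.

Stream 1: error at byte offset 0. INVALID
Stream 2: error at byte offset 3. INVALID
Stream 3: error at byte offset 3. INVALID
Stream 4: decodes cleanly. VALID
Stream 5: decodes cleanly. VALID

Answer: no no no yes yes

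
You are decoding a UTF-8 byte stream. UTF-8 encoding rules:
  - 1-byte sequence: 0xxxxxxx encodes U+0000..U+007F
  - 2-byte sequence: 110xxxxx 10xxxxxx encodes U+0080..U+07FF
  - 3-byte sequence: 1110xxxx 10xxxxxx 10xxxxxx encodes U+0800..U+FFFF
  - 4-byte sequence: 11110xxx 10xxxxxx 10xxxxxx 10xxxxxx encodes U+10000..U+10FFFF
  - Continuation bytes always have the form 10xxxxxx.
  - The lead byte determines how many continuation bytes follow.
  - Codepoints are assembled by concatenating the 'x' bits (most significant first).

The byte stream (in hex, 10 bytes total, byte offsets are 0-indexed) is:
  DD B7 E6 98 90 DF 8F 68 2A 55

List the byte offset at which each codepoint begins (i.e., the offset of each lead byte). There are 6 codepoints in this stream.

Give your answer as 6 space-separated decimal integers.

Byte[0]=DD: 2-byte lead, need 1 cont bytes. acc=0x1D
Byte[1]=B7: continuation. acc=(acc<<6)|0x37=0x777
Completed: cp=U+0777 (starts at byte 0)
Byte[2]=E6: 3-byte lead, need 2 cont bytes. acc=0x6
Byte[3]=98: continuation. acc=(acc<<6)|0x18=0x198
Byte[4]=90: continuation. acc=(acc<<6)|0x10=0x6610
Completed: cp=U+6610 (starts at byte 2)
Byte[5]=DF: 2-byte lead, need 1 cont bytes. acc=0x1F
Byte[6]=8F: continuation. acc=(acc<<6)|0x0F=0x7CF
Completed: cp=U+07CF (starts at byte 5)
Byte[7]=68: 1-byte ASCII. cp=U+0068
Byte[8]=2A: 1-byte ASCII. cp=U+002A
Byte[9]=55: 1-byte ASCII. cp=U+0055

Answer: 0 2 5 7 8 9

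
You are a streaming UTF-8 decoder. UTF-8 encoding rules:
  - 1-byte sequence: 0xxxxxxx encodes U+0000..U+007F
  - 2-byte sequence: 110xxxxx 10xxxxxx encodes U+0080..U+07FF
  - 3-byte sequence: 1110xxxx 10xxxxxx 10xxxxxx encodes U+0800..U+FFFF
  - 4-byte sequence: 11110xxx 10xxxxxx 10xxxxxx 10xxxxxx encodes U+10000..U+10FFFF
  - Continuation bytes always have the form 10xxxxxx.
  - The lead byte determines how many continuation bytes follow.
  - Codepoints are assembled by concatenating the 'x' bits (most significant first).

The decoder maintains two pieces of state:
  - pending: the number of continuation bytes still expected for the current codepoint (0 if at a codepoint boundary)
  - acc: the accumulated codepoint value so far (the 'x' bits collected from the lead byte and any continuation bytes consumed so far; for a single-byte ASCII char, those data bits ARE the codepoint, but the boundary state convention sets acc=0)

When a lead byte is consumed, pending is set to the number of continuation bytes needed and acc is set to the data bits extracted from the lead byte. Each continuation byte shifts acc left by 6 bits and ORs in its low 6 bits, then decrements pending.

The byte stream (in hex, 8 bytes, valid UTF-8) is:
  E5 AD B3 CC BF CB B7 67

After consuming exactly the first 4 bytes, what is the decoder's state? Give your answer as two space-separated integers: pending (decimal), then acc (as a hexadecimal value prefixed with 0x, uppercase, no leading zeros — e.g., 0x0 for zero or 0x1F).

Byte[0]=E5: 3-byte lead. pending=2, acc=0x5
Byte[1]=AD: continuation. acc=(acc<<6)|0x2D=0x16D, pending=1
Byte[2]=B3: continuation. acc=(acc<<6)|0x33=0x5B73, pending=0
Byte[3]=CC: 2-byte lead. pending=1, acc=0xC

Answer: 1 0xC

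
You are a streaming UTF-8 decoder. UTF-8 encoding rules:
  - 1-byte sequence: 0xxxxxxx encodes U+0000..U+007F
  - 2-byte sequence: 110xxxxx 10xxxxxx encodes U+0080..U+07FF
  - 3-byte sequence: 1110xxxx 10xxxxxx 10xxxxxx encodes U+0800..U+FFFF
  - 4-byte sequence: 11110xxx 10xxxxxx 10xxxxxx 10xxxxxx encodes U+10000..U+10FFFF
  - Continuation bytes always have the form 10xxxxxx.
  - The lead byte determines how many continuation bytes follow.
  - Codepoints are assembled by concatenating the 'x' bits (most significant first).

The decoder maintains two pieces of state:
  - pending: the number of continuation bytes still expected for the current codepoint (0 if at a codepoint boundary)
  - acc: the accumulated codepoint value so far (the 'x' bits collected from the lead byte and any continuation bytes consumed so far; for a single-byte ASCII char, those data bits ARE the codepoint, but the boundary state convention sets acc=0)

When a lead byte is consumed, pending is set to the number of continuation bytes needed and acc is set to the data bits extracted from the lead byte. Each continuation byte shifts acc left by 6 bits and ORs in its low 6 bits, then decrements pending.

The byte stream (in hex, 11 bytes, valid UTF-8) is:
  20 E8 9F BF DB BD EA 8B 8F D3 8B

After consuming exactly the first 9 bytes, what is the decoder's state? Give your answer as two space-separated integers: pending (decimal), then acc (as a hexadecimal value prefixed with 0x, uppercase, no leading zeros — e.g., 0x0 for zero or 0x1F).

Answer: 0 0xA2CF

Derivation:
Byte[0]=20: 1-byte. pending=0, acc=0x0
Byte[1]=E8: 3-byte lead. pending=2, acc=0x8
Byte[2]=9F: continuation. acc=(acc<<6)|0x1F=0x21F, pending=1
Byte[3]=BF: continuation. acc=(acc<<6)|0x3F=0x87FF, pending=0
Byte[4]=DB: 2-byte lead. pending=1, acc=0x1B
Byte[5]=BD: continuation. acc=(acc<<6)|0x3D=0x6FD, pending=0
Byte[6]=EA: 3-byte lead. pending=2, acc=0xA
Byte[7]=8B: continuation. acc=(acc<<6)|0x0B=0x28B, pending=1
Byte[8]=8F: continuation. acc=(acc<<6)|0x0F=0xA2CF, pending=0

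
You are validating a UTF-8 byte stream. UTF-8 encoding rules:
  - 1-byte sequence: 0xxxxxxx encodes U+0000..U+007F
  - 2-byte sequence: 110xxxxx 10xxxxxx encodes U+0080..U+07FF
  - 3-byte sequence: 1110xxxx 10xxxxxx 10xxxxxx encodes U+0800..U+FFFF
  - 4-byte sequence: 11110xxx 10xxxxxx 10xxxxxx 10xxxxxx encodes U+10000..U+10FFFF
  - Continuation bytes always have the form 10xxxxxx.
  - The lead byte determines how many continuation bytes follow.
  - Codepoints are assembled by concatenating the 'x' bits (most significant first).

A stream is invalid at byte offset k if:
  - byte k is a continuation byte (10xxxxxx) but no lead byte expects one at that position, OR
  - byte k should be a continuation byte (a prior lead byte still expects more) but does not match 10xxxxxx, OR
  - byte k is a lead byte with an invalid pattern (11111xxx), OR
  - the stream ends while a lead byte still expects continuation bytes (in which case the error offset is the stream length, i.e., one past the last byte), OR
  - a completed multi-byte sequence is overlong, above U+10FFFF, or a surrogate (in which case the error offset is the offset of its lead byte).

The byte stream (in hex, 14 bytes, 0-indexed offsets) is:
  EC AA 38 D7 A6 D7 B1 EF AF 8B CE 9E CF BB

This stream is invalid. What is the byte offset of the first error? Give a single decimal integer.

Answer: 2

Derivation:
Byte[0]=EC: 3-byte lead, need 2 cont bytes. acc=0xC
Byte[1]=AA: continuation. acc=(acc<<6)|0x2A=0x32A
Byte[2]=38: expected 10xxxxxx continuation. INVALID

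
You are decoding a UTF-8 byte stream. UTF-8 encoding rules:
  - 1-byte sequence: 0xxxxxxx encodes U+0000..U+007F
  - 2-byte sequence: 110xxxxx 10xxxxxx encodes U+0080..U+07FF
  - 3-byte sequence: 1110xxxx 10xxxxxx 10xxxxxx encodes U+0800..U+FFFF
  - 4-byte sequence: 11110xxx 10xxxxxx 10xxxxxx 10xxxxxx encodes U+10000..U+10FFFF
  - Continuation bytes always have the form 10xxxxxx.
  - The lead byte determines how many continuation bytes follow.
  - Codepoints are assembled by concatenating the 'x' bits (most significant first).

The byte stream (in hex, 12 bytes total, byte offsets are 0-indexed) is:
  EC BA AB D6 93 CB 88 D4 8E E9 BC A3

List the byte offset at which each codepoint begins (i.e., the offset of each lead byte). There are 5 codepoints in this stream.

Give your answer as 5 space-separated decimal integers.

Byte[0]=EC: 3-byte lead, need 2 cont bytes. acc=0xC
Byte[1]=BA: continuation. acc=(acc<<6)|0x3A=0x33A
Byte[2]=AB: continuation. acc=(acc<<6)|0x2B=0xCEAB
Completed: cp=U+CEAB (starts at byte 0)
Byte[3]=D6: 2-byte lead, need 1 cont bytes. acc=0x16
Byte[4]=93: continuation. acc=(acc<<6)|0x13=0x593
Completed: cp=U+0593 (starts at byte 3)
Byte[5]=CB: 2-byte lead, need 1 cont bytes. acc=0xB
Byte[6]=88: continuation. acc=(acc<<6)|0x08=0x2C8
Completed: cp=U+02C8 (starts at byte 5)
Byte[7]=D4: 2-byte lead, need 1 cont bytes. acc=0x14
Byte[8]=8E: continuation. acc=(acc<<6)|0x0E=0x50E
Completed: cp=U+050E (starts at byte 7)
Byte[9]=E9: 3-byte lead, need 2 cont bytes. acc=0x9
Byte[10]=BC: continuation. acc=(acc<<6)|0x3C=0x27C
Byte[11]=A3: continuation. acc=(acc<<6)|0x23=0x9F23
Completed: cp=U+9F23 (starts at byte 9)

Answer: 0 3 5 7 9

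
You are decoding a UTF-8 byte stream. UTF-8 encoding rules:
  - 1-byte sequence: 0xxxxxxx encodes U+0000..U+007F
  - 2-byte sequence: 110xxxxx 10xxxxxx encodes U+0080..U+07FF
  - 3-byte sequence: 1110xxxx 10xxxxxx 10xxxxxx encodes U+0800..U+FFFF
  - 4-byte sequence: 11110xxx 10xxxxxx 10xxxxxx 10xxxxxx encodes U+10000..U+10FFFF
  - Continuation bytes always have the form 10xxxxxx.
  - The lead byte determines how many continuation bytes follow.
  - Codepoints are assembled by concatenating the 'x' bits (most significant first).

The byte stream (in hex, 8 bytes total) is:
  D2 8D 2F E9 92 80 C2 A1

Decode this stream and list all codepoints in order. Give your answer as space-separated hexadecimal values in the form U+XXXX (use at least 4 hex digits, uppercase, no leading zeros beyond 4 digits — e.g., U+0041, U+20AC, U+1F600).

Answer: U+048D U+002F U+9480 U+00A1

Derivation:
Byte[0]=D2: 2-byte lead, need 1 cont bytes. acc=0x12
Byte[1]=8D: continuation. acc=(acc<<6)|0x0D=0x48D
Completed: cp=U+048D (starts at byte 0)
Byte[2]=2F: 1-byte ASCII. cp=U+002F
Byte[3]=E9: 3-byte lead, need 2 cont bytes. acc=0x9
Byte[4]=92: continuation. acc=(acc<<6)|0x12=0x252
Byte[5]=80: continuation. acc=(acc<<6)|0x00=0x9480
Completed: cp=U+9480 (starts at byte 3)
Byte[6]=C2: 2-byte lead, need 1 cont bytes. acc=0x2
Byte[7]=A1: continuation. acc=(acc<<6)|0x21=0xA1
Completed: cp=U+00A1 (starts at byte 6)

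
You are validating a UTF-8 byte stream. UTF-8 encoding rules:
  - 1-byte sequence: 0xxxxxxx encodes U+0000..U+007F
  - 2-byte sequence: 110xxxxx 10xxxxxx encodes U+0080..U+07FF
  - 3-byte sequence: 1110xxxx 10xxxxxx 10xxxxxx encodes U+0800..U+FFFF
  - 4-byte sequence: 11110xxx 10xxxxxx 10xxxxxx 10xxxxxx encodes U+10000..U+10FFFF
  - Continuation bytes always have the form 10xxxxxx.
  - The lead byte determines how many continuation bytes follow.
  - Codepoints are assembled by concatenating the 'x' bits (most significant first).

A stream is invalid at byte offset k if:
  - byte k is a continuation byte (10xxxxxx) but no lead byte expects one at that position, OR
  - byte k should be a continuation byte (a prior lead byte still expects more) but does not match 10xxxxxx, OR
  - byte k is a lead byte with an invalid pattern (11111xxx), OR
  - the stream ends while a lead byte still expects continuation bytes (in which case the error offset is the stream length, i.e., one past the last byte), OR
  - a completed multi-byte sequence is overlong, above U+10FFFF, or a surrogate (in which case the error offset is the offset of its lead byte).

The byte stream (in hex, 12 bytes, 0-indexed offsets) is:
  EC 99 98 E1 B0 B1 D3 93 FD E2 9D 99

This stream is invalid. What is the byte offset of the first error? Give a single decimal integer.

Answer: 8

Derivation:
Byte[0]=EC: 3-byte lead, need 2 cont bytes. acc=0xC
Byte[1]=99: continuation. acc=(acc<<6)|0x19=0x319
Byte[2]=98: continuation. acc=(acc<<6)|0x18=0xC658
Completed: cp=U+C658 (starts at byte 0)
Byte[3]=E1: 3-byte lead, need 2 cont bytes. acc=0x1
Byte[4]=B0: continuation. acc=(acc<<6)|0x30=0x70
Byte[5]=B1: continuation. acc=(acc<<6)|0x31=0x1C31
Completed: cp=U+1C31 (starts at byte 3)
Byte[6]=D3: 2-byte lead, need 1 cont bytes. acc=0x13
Byte[7]=93: continuation. acc=(acc<<6)|0x13=0x4D3
Completed: cp=U+04D3 (starts at byte 6)
Byte[8]=FD: INVALID lead byte (not 0xxx/110x/1110/11110)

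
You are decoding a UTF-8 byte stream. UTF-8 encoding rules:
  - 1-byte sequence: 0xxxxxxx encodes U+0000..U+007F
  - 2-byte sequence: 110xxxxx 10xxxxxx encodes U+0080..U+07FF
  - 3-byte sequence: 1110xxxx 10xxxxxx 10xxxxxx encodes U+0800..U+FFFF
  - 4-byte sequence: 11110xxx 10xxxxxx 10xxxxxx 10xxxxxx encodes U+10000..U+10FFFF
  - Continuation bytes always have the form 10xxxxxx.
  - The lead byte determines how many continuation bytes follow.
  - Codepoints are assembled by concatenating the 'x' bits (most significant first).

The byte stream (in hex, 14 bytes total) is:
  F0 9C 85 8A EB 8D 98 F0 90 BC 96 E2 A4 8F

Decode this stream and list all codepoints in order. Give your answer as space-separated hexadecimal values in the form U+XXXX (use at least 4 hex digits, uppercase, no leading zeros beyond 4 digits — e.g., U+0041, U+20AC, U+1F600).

Byte[0]=F0: 4-byte lead, need 3 cont bytes. acc=0x0
Byte[1]=9C: continuation. acc=(acc<<6)|0x1C=0x1C
Byte[2]=85: continuation. acc=(acc<<6)|0x05=0x705
Byte[3]=8A: continuation. acc=(acc<<6)|0x0A=0x1C14A
Completed: cp=U+1C14A (starts at byte 0)
Byte[4]=EB: 3-byte lead, need 2 cont bytes. acc=0xB
Byte[5]=8D: continuation. acc=(acc<<6)|0x0D=0x2CD
Byte[6]=98: continuation. acc=(acc<<6)|0x18=0xB358
Completed: cp=U+B358 (starts at byte 4)
Byte[7]=F0: 4-byte lead, need 3 cont bytes. acc=0x0
Byte[8]=90: continuation. acc=(acc<<6)|0x10=0x10
Byte[9]=BC: continuation. acc=(acc<<6)|0x3C=0x43C
Byte[10]=96: continuation. acc=(acc<<6)|0x16=0x10F16
Completed: cp=U+10F16 (starts at byte 7)
Byte[11]=E2: 3-byte lead, need 2 cont bytes. acc=0x2
Byte[12]=A4: continuation. acc=(acc<<6)|0x24=0xA4
Byte[13]=8F: continuation. acc=(acc<<6)|0x0F=0x290F
Completed: cp=U+290F (starts at byte 11)

Answer: U+1C14A U+B358 U+10F16 U+290F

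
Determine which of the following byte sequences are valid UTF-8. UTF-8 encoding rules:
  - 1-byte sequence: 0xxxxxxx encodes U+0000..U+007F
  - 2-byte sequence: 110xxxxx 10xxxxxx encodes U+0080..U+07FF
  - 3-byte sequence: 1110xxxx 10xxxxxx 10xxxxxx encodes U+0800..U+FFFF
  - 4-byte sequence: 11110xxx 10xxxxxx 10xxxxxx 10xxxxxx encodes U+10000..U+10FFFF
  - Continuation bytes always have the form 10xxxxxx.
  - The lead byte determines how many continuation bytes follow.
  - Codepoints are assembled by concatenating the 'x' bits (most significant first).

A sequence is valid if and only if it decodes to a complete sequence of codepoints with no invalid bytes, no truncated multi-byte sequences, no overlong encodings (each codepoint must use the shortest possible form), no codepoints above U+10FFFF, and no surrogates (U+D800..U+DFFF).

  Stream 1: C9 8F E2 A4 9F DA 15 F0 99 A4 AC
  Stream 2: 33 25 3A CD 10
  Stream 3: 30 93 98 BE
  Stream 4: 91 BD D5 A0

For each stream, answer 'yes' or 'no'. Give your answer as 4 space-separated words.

Answer: no no no no

Derivation:
Stream 1: error at byte offset 6. INVALID
Stream 2: error at byte offset 4. INVALID
Stream 3: error at byte offset 1. INVALID
Stream 4: error at byte offset 0. INVALID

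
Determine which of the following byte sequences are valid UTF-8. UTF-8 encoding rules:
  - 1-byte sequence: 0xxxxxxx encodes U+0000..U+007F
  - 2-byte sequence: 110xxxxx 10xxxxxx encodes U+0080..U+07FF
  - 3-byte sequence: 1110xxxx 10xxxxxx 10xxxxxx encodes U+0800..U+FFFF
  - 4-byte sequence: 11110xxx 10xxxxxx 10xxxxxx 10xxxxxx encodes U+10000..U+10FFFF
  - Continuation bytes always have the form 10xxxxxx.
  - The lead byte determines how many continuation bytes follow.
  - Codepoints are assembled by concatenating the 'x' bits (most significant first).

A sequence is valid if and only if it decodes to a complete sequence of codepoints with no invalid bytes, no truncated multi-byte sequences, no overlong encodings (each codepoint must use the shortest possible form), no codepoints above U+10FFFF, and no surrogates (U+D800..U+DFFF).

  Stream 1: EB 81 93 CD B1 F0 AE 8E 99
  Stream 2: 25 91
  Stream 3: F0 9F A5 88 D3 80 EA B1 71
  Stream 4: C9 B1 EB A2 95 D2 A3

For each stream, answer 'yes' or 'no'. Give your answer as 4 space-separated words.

Answer: yes no no yes

Derivation:
Stream 1: decodes cleanly. VALID
Stream 2: error at byte offset 1. INVALID
Stream 3: error at byte offset 8. INVALID
Stream 4: decodes cleanly. VALID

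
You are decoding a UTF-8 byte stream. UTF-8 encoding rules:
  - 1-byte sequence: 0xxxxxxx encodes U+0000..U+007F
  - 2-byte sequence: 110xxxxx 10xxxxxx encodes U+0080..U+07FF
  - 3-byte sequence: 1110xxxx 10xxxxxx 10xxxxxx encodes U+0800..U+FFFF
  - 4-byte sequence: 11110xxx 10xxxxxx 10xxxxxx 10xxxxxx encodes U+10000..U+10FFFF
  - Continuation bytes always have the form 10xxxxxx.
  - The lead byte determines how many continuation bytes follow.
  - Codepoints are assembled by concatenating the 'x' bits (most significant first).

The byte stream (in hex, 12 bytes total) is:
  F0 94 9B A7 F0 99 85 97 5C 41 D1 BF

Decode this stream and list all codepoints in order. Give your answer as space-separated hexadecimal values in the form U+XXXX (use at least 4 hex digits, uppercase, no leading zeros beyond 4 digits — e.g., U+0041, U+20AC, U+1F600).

Byte[0]=F0: 4-byte lead, need 3 cont bytes. acc=0x0
Byte[1]=94: continuation. acc=(acc<<6)|0x14=0x14
Byte[2]=9B: continuation. acc=(acc<<6)|0x1B=0x51B
Byte[3]=A7: continuation. acc=(acc<<6)|0x27=0x146E7
Completed: cp=U+146E7 (starts at byte 0)
Byte[4]=F0: 4-byte lead, need 3 cont bytes. acc=0x0
Byte[5]=99: continuation. acc=(acc<<6)|0x19=0x19
Byte[6]=85: continuation. acc=(acc<<6)|0x05=0x645
Byte[7]=97: continuation. acc=(acc<<6)|0x17=0x19157
Completed: cp=U+19157 (starts at byte 4)
Byte[8]=5C: 1-byte ASCII. cp=U+005C
Byte[9]=41: 1-byte ASCII. cp=U+0041
Byte[10]=D1: 2-byte lead, need 1 cont bytes. acc=0x11
Byte[11]=BF: continuation. acc=(acc<<6)|0x3F=0x47F
Completed: cp=U+047F (starts at byte 10)

Answer: U+146E7 U+19157 U+005C U+0041 U+047F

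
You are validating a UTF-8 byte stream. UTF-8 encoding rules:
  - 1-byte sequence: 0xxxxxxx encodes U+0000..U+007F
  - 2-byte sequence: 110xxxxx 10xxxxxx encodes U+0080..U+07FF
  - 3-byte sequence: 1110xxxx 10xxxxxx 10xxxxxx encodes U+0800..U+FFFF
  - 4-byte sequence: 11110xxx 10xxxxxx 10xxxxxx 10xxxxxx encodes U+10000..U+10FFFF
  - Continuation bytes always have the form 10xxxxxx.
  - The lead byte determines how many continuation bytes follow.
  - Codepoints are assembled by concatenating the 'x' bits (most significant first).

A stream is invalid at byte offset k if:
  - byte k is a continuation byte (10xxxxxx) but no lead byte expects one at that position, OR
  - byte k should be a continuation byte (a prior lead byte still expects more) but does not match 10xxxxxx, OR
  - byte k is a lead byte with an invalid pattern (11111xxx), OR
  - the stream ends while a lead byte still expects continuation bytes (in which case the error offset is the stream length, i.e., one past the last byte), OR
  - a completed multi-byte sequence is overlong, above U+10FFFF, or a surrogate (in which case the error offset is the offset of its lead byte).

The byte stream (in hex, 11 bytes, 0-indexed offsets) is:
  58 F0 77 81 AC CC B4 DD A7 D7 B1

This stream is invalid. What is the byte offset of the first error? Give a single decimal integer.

Answer: 2

Derivation:
Byte[0]=58: 1-byte ASCII. cp=U+0058
Byte[1]=F0: 4-byte lead, need 3 cont bytes. acc=0x0
Byte[2]=77: expected 10xxxxxx continuation. INVALID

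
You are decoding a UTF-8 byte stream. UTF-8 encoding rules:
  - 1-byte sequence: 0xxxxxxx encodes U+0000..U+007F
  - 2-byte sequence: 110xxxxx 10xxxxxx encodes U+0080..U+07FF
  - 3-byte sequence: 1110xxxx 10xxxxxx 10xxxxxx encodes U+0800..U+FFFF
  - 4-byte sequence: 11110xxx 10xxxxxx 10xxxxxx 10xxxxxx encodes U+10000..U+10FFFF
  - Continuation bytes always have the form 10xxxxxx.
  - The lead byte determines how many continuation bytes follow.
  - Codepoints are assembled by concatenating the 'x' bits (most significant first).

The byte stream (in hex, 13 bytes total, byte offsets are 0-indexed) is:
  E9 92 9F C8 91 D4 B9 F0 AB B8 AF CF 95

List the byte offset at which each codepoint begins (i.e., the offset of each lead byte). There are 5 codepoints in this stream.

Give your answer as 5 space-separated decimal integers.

Answer: 0 3 5 7 11

Derivation:
Byte[0]=E9: 3-byte lead, need 2 cont bytes. acc=0x9
Byte[1]=92: continuation. acc=(acc<<6)|0x12=0x252
Byte[2]=9F: continuation. acc=(acc<<6)|0x1F=0x949F
Completed: cp=U+949F (starts at byte 0)
Byte[3]=C8: 2-byte lead, need 1 cont bytes. acc=0x8
Byte[4]=91: continuation. acc=(acc<<6)|0x11=0x211
Completed: cp=U+0211 (starts at byte 3)
Byte[5]=D4: 2-byte lead, need 1 cont bytes. acc=0x14
Byte[6]=B9: continuation. acc=(acc<<6)|0x39=0x539
Completed: cp=U+0539 (starts at byte 5)
Byte[7]=F0: 4-byte lead, need 3 cont bytes. acc=0x0
Byte[8]=AB: continuation. acc=(acc<<6)|0x2B=0x2B
Byte[9]=B8: continuation. acc=(acc<<6)|0x38=0xAF8
Byte[10]=AF: continuation. acc=(acc<<6)|0x2F=0x2BE2F
Completed: cp=U+2BE2F (starts at byte 7)
Byte[11]=CF: 2-byte lead, need 1 cont bytes. acc=0xF
Byte[12]=95: continuation. acc=(acc<<6)|0x15=0x3D5
Completed: cp=U+03D5 (starts at byte 11)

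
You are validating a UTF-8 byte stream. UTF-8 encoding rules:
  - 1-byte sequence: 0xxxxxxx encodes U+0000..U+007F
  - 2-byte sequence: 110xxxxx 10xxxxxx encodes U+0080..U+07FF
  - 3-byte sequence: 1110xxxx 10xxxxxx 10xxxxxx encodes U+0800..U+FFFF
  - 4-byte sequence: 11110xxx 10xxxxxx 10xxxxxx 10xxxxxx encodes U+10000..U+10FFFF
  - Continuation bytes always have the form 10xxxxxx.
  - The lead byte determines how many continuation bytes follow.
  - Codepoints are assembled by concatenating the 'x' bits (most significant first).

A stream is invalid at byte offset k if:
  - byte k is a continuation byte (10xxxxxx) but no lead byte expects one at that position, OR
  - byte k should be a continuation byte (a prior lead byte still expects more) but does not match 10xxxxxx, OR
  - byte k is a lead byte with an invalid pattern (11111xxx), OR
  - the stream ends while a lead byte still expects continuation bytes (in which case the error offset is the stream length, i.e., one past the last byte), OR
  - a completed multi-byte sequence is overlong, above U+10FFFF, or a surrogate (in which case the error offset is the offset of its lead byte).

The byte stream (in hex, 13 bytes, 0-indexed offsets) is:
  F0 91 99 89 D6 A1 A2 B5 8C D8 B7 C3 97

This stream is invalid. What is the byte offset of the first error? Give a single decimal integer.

Byte[0]=F0: 4-byte lead, need 3 cont bytes. acc=0x0
Byte[1]=91: continuation. acc=(acc<<6)|0x11=0x11
Byte[2]=99: continuation. acc=(acc<<6)|0x19=0x459
Byte[3]=89: continuation. acc=(acc<<6)|0x09=0x11649
Completed: cp=U+11649 (starts at byte 0)
Byte[4]=D6: 2-byte lead, need 1 cont bytes. acc=0x16
Byte[5]=A1: continuation. acc=(acc<<6)|0x21=0x5A1
Completed: cp=U+05A1 (starts at byte 4)
Byte[6]=A2: INVALID lead byte (not 0xxx/110x/1110/11110)

Answer: 6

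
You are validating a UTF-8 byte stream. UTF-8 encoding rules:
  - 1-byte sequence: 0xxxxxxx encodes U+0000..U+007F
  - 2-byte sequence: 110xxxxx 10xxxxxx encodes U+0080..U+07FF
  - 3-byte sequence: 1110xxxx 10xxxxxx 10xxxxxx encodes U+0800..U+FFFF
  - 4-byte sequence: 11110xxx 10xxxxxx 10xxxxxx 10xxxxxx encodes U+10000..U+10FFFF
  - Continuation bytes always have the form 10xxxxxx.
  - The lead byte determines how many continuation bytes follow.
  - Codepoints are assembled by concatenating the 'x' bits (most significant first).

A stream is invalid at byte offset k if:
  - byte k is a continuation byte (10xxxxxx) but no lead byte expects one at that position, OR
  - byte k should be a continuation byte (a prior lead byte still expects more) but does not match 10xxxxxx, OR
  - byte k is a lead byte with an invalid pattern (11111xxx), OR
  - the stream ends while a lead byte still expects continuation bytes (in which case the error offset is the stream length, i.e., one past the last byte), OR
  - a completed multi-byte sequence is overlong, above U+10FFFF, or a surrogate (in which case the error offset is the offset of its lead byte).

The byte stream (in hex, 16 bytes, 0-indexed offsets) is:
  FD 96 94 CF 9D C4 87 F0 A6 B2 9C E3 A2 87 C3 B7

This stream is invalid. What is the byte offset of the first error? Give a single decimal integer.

Byte[0]=FD: INVALID lead byte (not 0xxx/110x/1110/11110)

Answer: 0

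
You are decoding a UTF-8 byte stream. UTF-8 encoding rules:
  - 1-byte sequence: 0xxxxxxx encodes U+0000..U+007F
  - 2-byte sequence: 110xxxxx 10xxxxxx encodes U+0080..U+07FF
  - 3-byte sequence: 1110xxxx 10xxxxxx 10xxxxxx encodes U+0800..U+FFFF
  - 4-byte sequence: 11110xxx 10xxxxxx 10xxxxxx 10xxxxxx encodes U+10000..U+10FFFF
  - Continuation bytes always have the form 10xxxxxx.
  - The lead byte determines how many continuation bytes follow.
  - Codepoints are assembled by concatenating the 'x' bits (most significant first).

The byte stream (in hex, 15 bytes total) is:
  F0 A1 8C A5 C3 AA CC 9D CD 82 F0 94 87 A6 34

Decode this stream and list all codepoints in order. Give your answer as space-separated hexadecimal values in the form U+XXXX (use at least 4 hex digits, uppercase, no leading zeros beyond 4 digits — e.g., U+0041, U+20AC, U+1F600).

Answer: U+21325 U+00EA U+031D U+0342 U+141E6 U+0034

Derivation:
Byte[0]=F0: 4-byte lead, need 3 cont bytes. acc=0x0
Byte[1]=A1: continuation. acc=(acc<<6)|0x21=0x21
Byte[2]=8C: continuation. acc=(acc<<6)|0x0C=0x84C
Byte[3]=A5: continuation. acc=(acc<<6)|0x25=0x21325
Completed: cp=U+21325 (starts at byte 0)
Byte[4]=C3: 2-byte lead, need 1 cont bytes. acc=0x3
Byte[5]=AA: continuation. acc=(acc<<6)|0x2A=0xEA
Completed: cp=U+00EA (starts at byte 4)
Byte[6]=CC: 2-byte lead, need 1 cont bytes. acc=0xC
Byte[7]=9D: continuation. acc=(acc<<6)|0x1D=0x31D
Completed: cp=U+031D (starts at byte 6)
Byte[8]=CD: 2-byte lead, need 1 cont bytes. acc=0xD
Byte[9]=82: continuation. acc=(acc<<6)|0x02=0x342
Completed: cp=U+0342 (starts at byte 8)
Byte[10]=F0: 4-byte lead, need 3 cont bytes. acc=0x0
Byte[11]=94: continuation. acc=(acc<<6)|0x14=0x14
Byte[12]=87: continuation. acc=(acc<<6)|0x07=0x507
Byte[13]=A6: continuation. acc=(acc<<6)|0x26=0x141E6
Completed: cp=U+141E6 (starts at byte 10)
Byte[14]=34: 1-byte ASCII. cp=U+0034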